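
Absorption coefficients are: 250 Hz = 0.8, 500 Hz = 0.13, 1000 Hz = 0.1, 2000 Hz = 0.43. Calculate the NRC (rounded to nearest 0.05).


Given values:
  a_250 = 0.8, a_500 = 0.13
  a_1000 = 0.1, a_2000 = 0.43
Formula: NRC = (a250 + a500 + a1000 + a2000) / 4
Sum = 0.8 + 0.13 + 0.1 + 0.43 = 1.46
NRC = 1.46 / 4 = 0.365
Rounded to nearest 0.05: 0.35

0.35


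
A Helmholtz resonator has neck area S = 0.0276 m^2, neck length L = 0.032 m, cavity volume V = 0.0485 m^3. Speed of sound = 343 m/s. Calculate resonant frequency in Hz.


Given values:
  S = 0.0276 m^2, L = 0.032 m, V = 0.0485 m^3, c = 343 m/s
Formula: f = (c / (2*pi)) * sqrt(S / (V * L))
Compute V * L = 0.0485 * 0.032 = 0.001552
Compute S / (V * L) = 0.0276 / 0.001552 = 17.7835
Compute sqrt(17.7835) = 4.217049
Compute c / (2*pi) = 343 / 6.283185 = 54.590148
f = 54.590148 * 4.217049 = 230.21

230.21 Hz


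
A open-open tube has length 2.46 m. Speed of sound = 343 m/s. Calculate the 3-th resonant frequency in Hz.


Given values:
  Tube type: open-open, L = 2.46 m, c = 343 m/s, n = 3
Formula: f_n = n * c / (2 * L)
Compute 2 * L = 2 * 2.46 = 4.92
f = 3 * 343 / 4.92
f = 209.15

209.15 Hz


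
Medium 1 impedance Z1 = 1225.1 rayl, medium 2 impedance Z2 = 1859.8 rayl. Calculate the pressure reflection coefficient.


Given values:
  Z1 = 1225.1 rayl, Z2 = 1859.8 rayl
Formula: R = (Z2 - Z1) / (Z2 + Z1)
Numerator: Z2 - Z1 = 1859.8 - 1225.1 = 634.7
Denominator: Z2 + Z1 = 1859.8 + 1225.1 = 3084.9
R = 634.7 / 3084.9 = 0.2057

0.2057


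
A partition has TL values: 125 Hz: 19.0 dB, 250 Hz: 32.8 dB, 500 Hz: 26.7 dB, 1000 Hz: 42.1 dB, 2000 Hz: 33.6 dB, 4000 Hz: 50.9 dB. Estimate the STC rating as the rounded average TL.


Given TL values at each frequency:
  125 Hz: 19.0 dB
  250 Hz: 32.8 dB
  500 Hz: 26.7 dB
  1000 Hz: 42.1 dB
  2000 Hz: 33.6 dB
  4000 Hz: 50.9 dB
Formula: STC ~ round(average of TL values)
Sum = 19.0 + 32.8 + 26.7 + 42.1 + 33.6 + 50.9 = 205.1
Average = 205.1 / 6 = 34.18
Rounded: 34

34


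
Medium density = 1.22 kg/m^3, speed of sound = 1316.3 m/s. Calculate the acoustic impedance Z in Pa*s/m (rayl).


Given values:
  rho = 1.22 kg/m^3
  c = 1316.3 m/s
Formula: Z = rho * c
Z = 1.22 * 1316.3
Z = 1605.89

1605.89 rayl


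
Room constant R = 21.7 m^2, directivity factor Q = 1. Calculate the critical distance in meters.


Given values:
  R = 21.7 m^2, Q = 1
Formula: d_c = 0.141 * sqrt(Q * R)
Compute Q * R = 1 * 21.7 = 21.7
Compute sqrt(21.7) = 4.6583
d_c = 0.141 * 4.6583 = 0.657

0.657 m


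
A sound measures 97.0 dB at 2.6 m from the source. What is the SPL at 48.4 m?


Given values:
  SPL1 = 97.0 dB, r1 = 2.6 m, r2 = 48.4 m
Formula: SPL2 = SPL1 - 20 * log10(r2 / r1)
Compute ratio: r2 / r1 = 48.4 / 2.6 = 18.6154
Compute log10: log10(18.6154) = 1.269872
Compute drop: 20 * 1.269872 = 25.3974
SPL2 = 97.0 - 25.3974 = 71.6

71.6 dB


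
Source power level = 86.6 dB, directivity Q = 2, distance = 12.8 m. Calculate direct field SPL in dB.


Given values:
  Lw = 86.6 dB, Q = 2, r = 12.8 m
Formula: SPL = Lw + 10 * log10(Q / (4 * pi * r^2))
Compute 4 * pi * r^2 = 4 * pi * 12.8^2 = 2058.8742
Compute Q / denom = 2 / 2058.8742 = 0.0009714
Compute 10 * log10(0.0009714) = -30.126
SPL = 86.6 + (-30.126) = 56.47

56.47 dB


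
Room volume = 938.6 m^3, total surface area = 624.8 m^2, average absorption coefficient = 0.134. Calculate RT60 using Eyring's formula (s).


Given values:
  V = 938.6 m^3, S = 624.8 m^2, alpha = 0.134
Formula: RT60 = 0.161 * V / (-S * ln(1 - alpha))
Compute ln(1 - 0.134) = ln(0.866) = -0.14387
Denominator: -624.8 * -0.14387 = 89.89
Numerator: 0.161 * 938.6 = 151.1146
RT60 = 151.1146 / 89.89 = 1.681

1.681 s


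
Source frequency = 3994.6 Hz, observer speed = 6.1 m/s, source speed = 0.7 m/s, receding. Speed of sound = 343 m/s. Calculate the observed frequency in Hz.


Given values:
  f_s = 3994.6 Hz, v_o = 6.1 m/s, v_s = 0.7 m/s
  Direction: receding
Formula: f_o = f_s * (c - v_o) / (c + v_s)
Numerator: c - v_o = 343 - 6.1 = 336.9
Denominator: c + v_s = 343 + 0.7 = 343.7
f_o = 3994.6 * 336.9 / 343.7 = 3915.57

3915.57 Hz


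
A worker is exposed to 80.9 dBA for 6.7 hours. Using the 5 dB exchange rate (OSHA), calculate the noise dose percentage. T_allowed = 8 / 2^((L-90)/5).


Given values:
  L = 80.9 dBA, T = 6.7 hours
Formula: T_allowed = 8 / 2^((L - 90) / 5)
Compute exponent: (80.9 - 90) / 5 = -1.82
Compute 2^(-1.82) = 0.283221
T_allowed = 8 / 0.283221 = 28.246493 hours
Dose = (T / T_allowed) * 100
Dose = (6.7 / 28.246493) * 100 = 23.72

23.72 %


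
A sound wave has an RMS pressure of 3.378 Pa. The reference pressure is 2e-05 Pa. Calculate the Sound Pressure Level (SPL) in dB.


Given values:
  p = 3.378 Pa
  p_ref = 2e-05 Pa
Formula: SPL = 20 * log10(p / p_ref)
Compute ratio: p / p_ref = 3.378 / 2e-05 = 168900
Compute log10: log10(168900) = 5.22763
Multiply: SPL = 20 * 5.22763 = 104.55

104.55 dB


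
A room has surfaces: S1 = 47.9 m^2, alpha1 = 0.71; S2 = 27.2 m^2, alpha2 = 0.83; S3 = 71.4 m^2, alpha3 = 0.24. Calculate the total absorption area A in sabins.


Given surfaces:
  Surface 1: 47.9 * 0.71 = 34.009
  Surface 2: 27.2 * 0.83 = 22.576
  Surface 3: 71.4 * 0.24 = 17.136
Formula: A = sum(Si * alpha_i)
A = 34.009 + 22.576 + 17.136
A = 73.72

73.72 sabins


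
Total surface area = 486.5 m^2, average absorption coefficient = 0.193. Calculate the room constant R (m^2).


Given values:
  S = 486.5 m^2, alpha = 0.193
Formula: R = S * alpha / (1 - alpha)
Numerator: 486.5 * 0.193 = 93.8945
Denominator: 1 - 0.193 = 0.807
R = 93.8945 / 0.807 = 116.35

116.35 m^2


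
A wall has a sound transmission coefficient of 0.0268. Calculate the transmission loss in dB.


Given values:
  tau = 0.0268
Formula: TL = 10 * log10(1 / tau)
Compute 1 / tau = 1 / 0.0268 = 37.3134
Compute log10(37.3134) = 1.571865
TL = 10 * 1.571865 = 15.72

15.72 dB


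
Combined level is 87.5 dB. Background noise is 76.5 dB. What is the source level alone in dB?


Given values:
  L_total = 87.5 dB, L_bg = 76.5 dB
Formula: L_source = 10 * log10(10^(L_total/10) - 10^(L_bg/10))
Convert to linear:
  10^(87.5/10) = 562341325.1903
  10^(76.5/10) = 44668359.2151
Difference: 562341325.1903 - 44668359.2151 = 517672965.9752
L_source = 10 * log10(517672965.9752) = 87.14

87.14 dB


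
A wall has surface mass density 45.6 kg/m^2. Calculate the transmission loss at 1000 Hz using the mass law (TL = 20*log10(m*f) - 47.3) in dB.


Given values:
  m = 45.6 kg/m^2, f = 1000 Hz
Formula: TL = 20 * log10(m * f) - 47.3
Compute m * f = 45.6 * 1000 = 45600.0
Compute log10(45600.0) = 4.658965
Compute 20 * 4.658965 = 93.1793
TL = 93.1793 - 47.3 = 45.88

45.88 dB


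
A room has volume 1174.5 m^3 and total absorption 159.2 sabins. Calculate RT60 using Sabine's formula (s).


Given values:
  V = 1174.5 m^3
  A = 159.2 sabins
Formula: RT60 = 0.161 * V / A
Numerator: 0.161 * 1174.5 = 189.0945
RT60 = 189.0945 / 159.2 = 1.188

1.188 s


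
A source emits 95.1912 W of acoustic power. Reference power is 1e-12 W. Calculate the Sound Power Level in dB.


Given values:
  W = 95.1912 W
  W_ref = 1e-12 W
Formula: SWL = 10 * log10(W / W_ref)
Compute ratio: W / W_ref = 95191200000000
Compute log10: log10(95191200000000) = 13.978597
Multiply: SWL = 10 * 13.978597 = 139.79

139.79 dB


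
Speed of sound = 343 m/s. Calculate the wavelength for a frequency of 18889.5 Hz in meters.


Given values:
  c = 343 m/s, f = 18889.5 Hz
Formula: lambda = c / f
lambda = 343 / 18889.5
lambda = 0.0182

0.0182 m


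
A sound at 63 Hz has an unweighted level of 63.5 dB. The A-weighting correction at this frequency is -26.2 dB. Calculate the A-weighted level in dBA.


Given values:
  SPL = 63.5 dB
  A-weighting at 63 Hz = -26.2 dB
Formula: L_A = SPL + A_weight
L_A = 63.5 + (-26.2)
L_A = 37.3

37.3 dBA


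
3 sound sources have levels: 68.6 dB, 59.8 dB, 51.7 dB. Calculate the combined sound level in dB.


Formula: L_total = 10 * log10( sum(10^(Li/10)) )
  Source 1: 10^(68.6/10) = 7244359.6007
  Source 2: 10^(59.8/10) = 954992.586
  Source 3: 10^(51.7/10) = 147910.8388
Sum of linear values = 8347263.0255
L_total = 10 * log10(8347263.0255) = 69.22

69.22 dB


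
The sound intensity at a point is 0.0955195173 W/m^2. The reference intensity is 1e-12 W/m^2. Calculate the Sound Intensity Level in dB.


Given values:
  I = 0.0955195173 W/m^2
  I_ref = 1e-12 W/m^2
Formula: SIL = 10 * log10(I / I_ref)
Compute ratio: I / I_ref = 95519517300
Compute log10: log10(95519517300) = 10.980092
Multiply: SIL = 10 * 10.980092 = 109.8

109.8 dB


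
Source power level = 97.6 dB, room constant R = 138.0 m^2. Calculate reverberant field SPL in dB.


Given values:
  Lw = 97.6 dB, R = 138.0 m^2
Formula: SPL = Lw + 10 * log10(4 / R)
Compute 4 / R = 4 / 138.0 = 0.028986
Compute 10 * log10(0.028986) = -15.3781
SPL = 97.6 + (-15.3781) = 82.22

82.22 dB


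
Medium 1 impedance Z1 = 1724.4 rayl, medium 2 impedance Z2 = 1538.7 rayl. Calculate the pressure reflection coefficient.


Given values:
  Z1 = 1724.4 rayl, Z2 = 1538.7 rayl
Formula: R = (Z2 - Z1) / (Z2 + Z1)
Numerator: Z2 - Z1 = 1538.7 - 1724.4 = -185.7
Denominator: Z2 + Z1 = 1538.7 + 1724.4 = 3263.1
R = -185.7 / 3263.1 = -0.0569

-0.0569


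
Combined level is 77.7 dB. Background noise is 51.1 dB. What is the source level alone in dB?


Given values:
  L_total = 77.7 dB, L_bg = 51.1 dB
Formula: L_source = 10 * log10(10^(L_total/10) - 10^(L_bg/10))
Convert to linear:
  10^(77.7/10) = 58884365.5356
  10^(51.1/10) = 128824.9552
Difference: 58884365.5356 - 128824.9552 = 58755540.5804
L_source = 10 * log10(58755540.5804) = 77.69

77.69 dB


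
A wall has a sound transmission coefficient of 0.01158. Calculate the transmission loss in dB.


Given values:
  tau = 0.01158
Formula: TL = 10 * log10(1 / tau)
Compute 1 / tau = 1 / 0.01158 = 86.3558
Compute log10(86.3558) = 1.936292
TL = 10 * 1.936292 = 19.36

19.36 dB


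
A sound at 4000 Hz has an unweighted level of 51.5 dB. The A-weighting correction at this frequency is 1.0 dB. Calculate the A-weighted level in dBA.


Given values:
  SPL = 51.5 dB
  A-weighting at 4000 Hz = 1.0 dB
Formula: L_A = SPL + A_weight
L_A = 51.5 + (1.0)
L_A = 52.5

52.5 dBA


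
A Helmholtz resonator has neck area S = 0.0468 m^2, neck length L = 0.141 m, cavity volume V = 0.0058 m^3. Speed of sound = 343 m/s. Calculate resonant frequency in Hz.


Given values:
  S = 0.0468 m^2, L = 0.141 m, V = 0.0058 m^3, c = 343 m/s
Formula: f = (c / (2*pi)) * sqrt(S / (V * L))
Compute V * L = 0.0058 * 0.141 = 0.0008178
Compute S / (V * L) = 0.0468 / 0.0008178 = 57.2267
Compute sqrt(57.2267) = 7.564833
Compute c / (2*pi) = 343 / 6.283185 = 54.590148
f = 54.590148 * 7.564833 = 412.97

412.97 Hz


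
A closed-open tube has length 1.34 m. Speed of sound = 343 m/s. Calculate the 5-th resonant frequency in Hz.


Given values:
  Tube type: closed-open, L = 1.34 m, c = 343 m/s, n = 5
Formula: f_n = (2n - 1) * c / (4 * L)
Compute 2n - 1 = 2*5 - 1 = 9
Compute 4 * L = 4 * 1.34 = 5.36
f = 9 * 343 / 5.36
f = 575.93

575.93 Hz


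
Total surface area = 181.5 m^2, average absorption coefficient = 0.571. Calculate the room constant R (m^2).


Given values:
  S = 181.5 m^2, alpha = 0.571
Formula: R = S * alpha / (1 - alpha)
Numerator: 181.5 * 0.571 = 103.6365
Denominator: 1 - 0.571 = 0.429
R = 103.6365 / 0.429 = 241.58

241.58 m^2


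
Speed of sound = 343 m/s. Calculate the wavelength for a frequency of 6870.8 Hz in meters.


Given values:
  c = 343 m/s, f = 6870.8 Hz
Formula: lambda = c / f
lambda = 343 / 6870.8
lambda = 0.0499

0.0499 m


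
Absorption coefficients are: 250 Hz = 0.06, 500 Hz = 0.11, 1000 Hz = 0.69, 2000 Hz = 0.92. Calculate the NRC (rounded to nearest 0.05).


Given values:
  a_250 = 0.06, a_500 = 0.11
  a_1000 = 0.69, a_2000 = 0.92
Formula: NRC = (a250 + a500 + a1000 + a2000) / 4
Sum = 0.06 + 0.11 + 0.69 + 0.92 = 1.78
NRC = 1.78 / 4 = 0.445
Rounded to nearest 0.05: 0.45

0.45


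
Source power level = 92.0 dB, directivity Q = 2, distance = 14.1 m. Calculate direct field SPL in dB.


Given values:
  Lw = 92.0 dB, Q = 2, r = 14.1 m
Formula: SPL = Lw + 10 * log10(Q / (4 * pi * r^2))
Compute 4 * pi * r^2 = 4 * pi * 14.1^2 = 2498.3201
Compute Q / denom = 2 / 2498.3201 = 0.00080054
Compute 10 * log10(0.00080054) = -30.9662
SPL = 92.0 + (-30.9662) = 61.03

61.03 dB


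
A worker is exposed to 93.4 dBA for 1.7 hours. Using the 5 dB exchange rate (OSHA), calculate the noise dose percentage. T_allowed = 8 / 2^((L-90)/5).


Given values:
  L = 93.4 dBA, T = 1.7 hours
Formula: T_allowed = 8 / 2^((L - 90) / 5)
Compute exponent: (93.4 - 90) / 5 = 0.68
Compute 2^(0.68) = 1.60214
T_allowed = 8 / 1.60214 = 4.993321 hours
Dose = (T / T_allowed) * 100
Dose = (1.7 / 4.993321) * 100 = 34.05

34.05 %


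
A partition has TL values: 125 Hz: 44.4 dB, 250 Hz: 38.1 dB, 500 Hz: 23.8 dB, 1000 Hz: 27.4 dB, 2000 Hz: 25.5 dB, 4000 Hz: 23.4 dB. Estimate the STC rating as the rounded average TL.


Given TL values at each frequency:
  125 Hz: 44.4 dB
  250 Hz: 38.1 dB
  500 Hz: 23.8 dB
  1000 Hz: 27.4 dB
  2000 Hz: 25.5 dB
  4000 Hz: 23.4 dB
Formula: STC ~ round(average of TL values)
Sum = 44.4 + 38.1 + 23.8 + 27.4 + 25.5 + 23.4 = 182.6
Average = 182.6 / 6 = 30.43
Rounded: 30

30


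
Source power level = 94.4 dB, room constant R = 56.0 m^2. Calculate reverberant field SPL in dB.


Given values:
  Lw = 94.4 dB, R = 56.0 m^2
Formula: SPL = Lw + 10 * log10(4 / R)
Compute 4 / R = 4 / 56.0 = 0.071429
Compute 10 * log10(0.071429) = -11.4613
SPL = 94.4 + (-11.4613) = 82.94

82.94 dB


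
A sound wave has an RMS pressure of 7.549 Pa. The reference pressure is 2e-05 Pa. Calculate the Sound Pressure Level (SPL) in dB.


Given values:
  p = 7.549 Pa
  p_ref = 2e-05 Pa
Formula: SPL = 20 * log10(p / p_ref)
Compute ratio: p / p_ref = 7.549 / 2e-05 = 377450
Compute log10: log10(377450) = 5.576859
Multiply: SPL = 20 * 5.576859 = 111.54

111.54 dB


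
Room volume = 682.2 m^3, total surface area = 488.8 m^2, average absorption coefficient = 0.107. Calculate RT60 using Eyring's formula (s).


Given values:
  V = 682.2 m^3, S = 488.8 m^2, alpha = 0.107
Formula: RT60 = 0.161 * V / (-S * ln(1 - alpha))
Compute ln(1 - 0.107) = ln(0.893) = -0.113169
Denominator: -488.8 * -0.113169 = 55.317
Numerator: 0.161 * 682.2 = 109.8342
RT60 = 109.8342 / 55.317 = 1.986

1.986 s


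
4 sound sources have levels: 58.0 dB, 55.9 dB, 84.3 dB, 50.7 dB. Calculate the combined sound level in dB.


Formula: L_total = 10 * log10( sum(10^(Li/10)) )
  Source 1: 10^(58.0/10) = 630957.3445
  Source 2: 10^(55.9/10) = 389045.145
  Source 3: 10^(84.3/10) = 269153480.3927
  Source 4: 10^(50.7/10) = 117489.7555
Sum of linear values = 270290972.6377
L_total = 10 * log10(270290972.6377) = 84.32

84.32 dB


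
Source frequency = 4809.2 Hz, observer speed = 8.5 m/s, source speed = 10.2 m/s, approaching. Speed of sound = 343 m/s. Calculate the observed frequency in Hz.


Given values:
  f_s = 4809.2 Hz, v_o = 8.5 m/s, v_s = 10.2 m/s
  Direction: approaching
Formula: f_o = f_s * (c + v_o) / (c - v_s)
Numerator: c + v_o = 343 + 8.5 = 351.5
Denominator: c - v_s = 343 - 10.2 = 332.8
f_o = 4809.2 * 351.5 / 332.8 = 5079.43

5079.43 Hz


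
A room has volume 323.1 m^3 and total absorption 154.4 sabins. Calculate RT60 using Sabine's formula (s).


Given values:
  V = 323.1 m^3
  A = 154.4 sabins
Formula: RT60 = 0.161 * V / A
Numerator: 0.161 * 323.1 = 52.0191
RT60 = 52.0191 / 154.4 = 0.337

0.337 s


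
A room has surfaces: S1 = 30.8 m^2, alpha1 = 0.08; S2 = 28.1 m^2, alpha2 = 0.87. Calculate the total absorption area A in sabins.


Given surfaces:
  Surface 1: 30.8 * 0.08 = 2.464
  Surface 2: 28.1 * 0.87 = 24.447
Formula: A = sum(Si * alpha_i)
A = 2.464 + 24.447
A = 26.91

26.91 sabins


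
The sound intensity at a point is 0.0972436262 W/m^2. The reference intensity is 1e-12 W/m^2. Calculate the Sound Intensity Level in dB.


Given values:
  I = 0.0972436262 W/m^2
  I_ref = 1e-12 W/m^2
Formula: SIL = 10 * log10(I / I_ref)
Compute ratio: I / I_ref = 97243626200
Compute log10: log10(97243626200) = 10.987861
Multiply: SIL = 10 * 10.987861 = 109.88

109.88 dB


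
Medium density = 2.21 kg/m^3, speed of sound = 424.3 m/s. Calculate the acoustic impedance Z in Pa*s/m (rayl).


Given values:
  rho = 2.21 kg/m^3
  c = 424.3 m/s
Formula: Z = rho * c
Z = 2.21 * 424.3
Z = 937.7

937.7 rayl


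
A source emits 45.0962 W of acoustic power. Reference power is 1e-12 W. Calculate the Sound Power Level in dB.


Given values:
  W = 45.0962 W
  W_ref = 1e-12 W
Formula: SWL = 10 * log10(W / W_ref)
Compute ratio: W / W_ref = 45096200000000
Compute log10: log10(45096200000000) = 13.65414
Multiply: SWL = 10 * 13.65414 = 136.54

136.54 dB


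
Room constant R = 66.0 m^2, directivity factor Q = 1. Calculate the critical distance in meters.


Given values:
  R = 66.0 m^2, Q = 1
Formula: d_c = 0.141 * sqrt(Q * R)
Compute Q * R = 1 * 66.0 = 66.0
Compute sqrt(66.0) = 8.124
d_c = 0.141 * 8.124 = 1.145

1.145 m


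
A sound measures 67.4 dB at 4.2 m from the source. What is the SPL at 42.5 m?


Given values:
  SPL1 = 67.4 dB, r1 = 4.2 m, r2 = 42.5 m
Formula: SPL2 = SPL1 - 20 * log10(r2 / r1)
Compute ratio: r2 / r1 = 42.5 / 4.2 = 10.119
Compute log10: log10(10.119) = 1.005138
Compute drop: 20 * 1.005138 = 20.1028
SPL2 = 67.4 - 20.1028 = 47.3

47.3 dB


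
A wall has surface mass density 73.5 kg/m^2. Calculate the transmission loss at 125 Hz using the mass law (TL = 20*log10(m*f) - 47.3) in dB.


Given values:
  m = 73.5 kg/m^2, f = 125 Hz
Formula: TL = 20 * log10(m * f) - 47.3
Compute m * f = 73.5 * 125 = 9187.5
Compute log10(9187.5) = 3.963197
Compute 20 * 3.963197 = 79.2639
TL = 79.2639 - 47.3 = 31.96

31.96 dB


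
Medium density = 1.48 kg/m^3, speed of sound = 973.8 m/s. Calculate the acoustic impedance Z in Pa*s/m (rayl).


Given values:
  rho = 1.48 kg/m^3
  c = 973.8 m/s
Formula: Z = rho * c
Z = 1.48 * 973.8
Z = 1441.22

1441.22 rayl


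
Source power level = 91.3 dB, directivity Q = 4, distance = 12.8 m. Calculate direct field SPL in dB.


Given values:
  Lw = 91.3 dB, Q = 4, r = 12.8 m
Formula: SPL = Lw + 10 * log10(Q / (4 * pi * r^2))
Compute 4 * pi * r^2 = 4 * pi * 12.8^2 = 2058.8742
Compute Q / denom = 4 / 2058.8742 = 0.00194281
Compute 10 * log10(0.00194281) = -27.1157
SPL = 91.3 + (-27.1157) = 64.18

64.18 dB


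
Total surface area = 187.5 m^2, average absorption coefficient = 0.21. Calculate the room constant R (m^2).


Given values:
  S = 187.5 m^2, alpha = 0.21
Formula: R = S * alpha / (1 - alpha)
Numerator: 187.5 * 0.21 = 39.375
Denominator: 1 - 0.21 = 0.79
R = 39.375 / 0.79 = 49.84

49.84 m^2


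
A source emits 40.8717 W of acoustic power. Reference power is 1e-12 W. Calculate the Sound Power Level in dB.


Given values:
  W = 40.8717 W
  W_ref = 1e-12 W
Formula: SWL = 10 * log10(W / W_ref)
Compute ratio: W / W_ref = 40871700000000
Compute log10: log10(40871700000000) = 13.611423
Multiply: SWL = 10 * 13.611423 = 136.11

136.11 dB


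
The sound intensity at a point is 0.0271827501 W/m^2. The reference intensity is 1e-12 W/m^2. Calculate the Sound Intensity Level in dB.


Given values:
  I = 0.0271827501 W/m^2
  I_ref = 1e-12 W/m^2
Formula: SIL = 10 * log10(I / I_ref)
Compute ratio: I / I_ref = 27182750100
Compute log10: log10(27182750100) = 10.434293
Multiply: SIL = 10 * 10.434293 = 104.34

104.34 dB


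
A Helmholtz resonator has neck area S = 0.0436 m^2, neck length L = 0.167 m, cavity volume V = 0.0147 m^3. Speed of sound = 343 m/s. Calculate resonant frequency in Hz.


Given values:
  S = 0.0436 m^2, L = 0.167 m, V = 0.0147 m^3, c = 343 m/s
Formula: f = (c / (2*pi)) * sqrt(S / (V * L))
Compute V * L = 0.0147 * 0.167 = 0.0024549
Compute S / (V * L) = 0.0436 / 0.0024549 = 17.7604
Compute sqrt(17.7604) = 4.214309
Compute c / (2*pi) = 343 / 6.283185 = 54.590148
f = 54.590148 * 4.214309 = 230.06

230.06 Hz


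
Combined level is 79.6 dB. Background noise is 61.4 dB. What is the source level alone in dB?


Given values:
  L_total = 79.6 dB, L_bg = 61.4 dB
Formula: L_source = 10 * log10(10^(L_total/10) - 10^(L_bg/10))
Convert to linear:
  10^(79.6/10) = 91201083.9356
  10^(61.4/10) = 1380384.2646
Difference: 91201083.9356 - 1380384.2646 = 89820699.671
L_source = 10 * log10(89820699.671) = 79.53

79.53 dB


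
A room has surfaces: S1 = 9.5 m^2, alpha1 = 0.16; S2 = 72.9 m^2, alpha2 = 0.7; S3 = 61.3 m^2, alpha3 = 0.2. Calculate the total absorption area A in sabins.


Given surfaces:
  Surface 1: 9.5 * 0.16 = 1.52
  Surface 2: 72.9 * 0.7 = 51.03
  Surface 3: 61.3 * 0.2 = 12.26
Formula: A = sum(Si * alpha_i)
A = 1.52 + 51.03 + 12.26
A = 64.81

64.81 sabins


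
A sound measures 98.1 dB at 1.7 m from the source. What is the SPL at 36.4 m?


Given values:
  SPL1 = 98.1 dB, r1 = 1.7 m, r2 = 36.4 m
Formula: SPL2 = SPL1 - 20 * log10(r2 / r1)
Compute ratio: r2 / r1 = 36.4 / 1.7 = 21.4118
Compute log10: log10(21.4118) = 1.330653
Compute drop: 20 * 1.330653 = 26.6131
SPL2 = 98.1 - 26.6131 = 71.49

71.49 dB


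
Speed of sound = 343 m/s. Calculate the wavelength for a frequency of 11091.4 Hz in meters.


Given values:
  c = 343 m/s, f = 11091.4 Hz
Formula: lambda = c / f
lambda = 343 / 11091.4
lambda = 0.0309

0.0309 m


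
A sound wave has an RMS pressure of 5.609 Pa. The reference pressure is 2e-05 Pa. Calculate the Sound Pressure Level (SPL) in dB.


Given values:
  p = 5.609 Pa
  p_ref = 2e-05 Pa
Formula: SPL = 20 * log10(p / p_ref)
Compute ratio: p / p_ref = 5.609 / 2e-05 = 280450
Compute log10: log10(280450) = 5.447855
Multiply: SPL = 20 * 5.447855 = 108.96

108.96 dB


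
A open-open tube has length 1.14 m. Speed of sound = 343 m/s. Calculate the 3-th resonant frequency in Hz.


Given values:
  Tube type: open-open, L = 1.14 m, c = 343 m/s, n = 3
Formula: f_n = n * c / (2 * L)
Compute 2 * L = 2 * 1.14 = 2.28
f = 3 * 343 / 2.28
f = 451.32

451.32 Hz


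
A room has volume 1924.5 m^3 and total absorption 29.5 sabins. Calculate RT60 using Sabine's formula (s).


Given values:
  V = 1924.5 m^3
  A = 29.5 sabins
Formula: RT60 = 0.161 * V / A
Numerator: 0.161 * 1924.5 = 309.8445
RT60 = 309.8445 / 29.5 = 10.503

10.503 s


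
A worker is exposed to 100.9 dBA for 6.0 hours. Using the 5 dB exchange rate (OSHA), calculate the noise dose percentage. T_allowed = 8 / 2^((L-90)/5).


Given values:
  L = 100.9 dBA, T = 6.0 hours
Formula: T_allowed = 8 / 2^((L - 90) / 5)
Compute exponent: (100.9 - 90) / 5 = 2.18
Compute 2^(2.18) = 4.531536
T_allowed = 8 / 4.531536 = 1.765406 hours
Dose = (T / T_allowed) * 100
Dose = (6.0 / 1.765406) * 100 = 339.87

339.87 %


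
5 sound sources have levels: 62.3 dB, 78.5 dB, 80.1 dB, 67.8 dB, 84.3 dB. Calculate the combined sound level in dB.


Formula: L_total = 10 * log10( sum(10^(Li/10)) )
  Source 1: 10^(62.3/10) = 1698243.6525
  Source 2: 10^(78.5/10) = 70794578.4384
  Source 3: 10^(80.1/10) = 102329299.2281
  Source 4: 10^(67.8/10) = 6025595.8607
  Source 5: 10^(84.3/10) = 269153480.3927
Sum of linear values = 450001197.5724
L_total = 10 * log10(450001197.5724) = 86.53

86.53 dB


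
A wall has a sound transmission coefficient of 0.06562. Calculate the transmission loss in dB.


Given values:
  tau = 0.06562
Formula: TL = 10 * log10(1 / tau)
Compute 1 / tau = 1 / 0.06562 = 15.2393
Compute log10(15.2393) = 1.182965
TL = 10 * 1.182965 = 11.83

11.83 dB


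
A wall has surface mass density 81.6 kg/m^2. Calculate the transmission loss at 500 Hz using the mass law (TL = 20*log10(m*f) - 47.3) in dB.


Given values:
  m = 81.6 kg/m^2, f = 500 Hz
Formula: TL = 20 * log10(m * f) - 47.3
Compute m * f = 81.6 * 500 = 40800.0
Compute log10(40800.0) = 4.61066
Compute 20 * 4.61066 = 92.2132
TL = 92.2132 - 47.3 = 44.91

44.91 dB


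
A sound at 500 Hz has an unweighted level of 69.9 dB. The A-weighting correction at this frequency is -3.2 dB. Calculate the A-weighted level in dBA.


Given values:
  SPL = 69.9 dB
  A-weighting at 500 Hz = -3.2 dB
Formula: L_A = SPL + A_weight
L_A = 69.9 + (-3.2)
L_A = 66.7

66.7 dBA


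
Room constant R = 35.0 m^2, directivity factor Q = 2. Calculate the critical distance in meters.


Given values:
  R = 35.0 m^2, Q = 2
Formula: d_c = 0.141 * sqrt(Q * R)
Compute Q * R = 2 * 35.0 = 70.0
Compute sqrt(70.0) = 8.3666
d_c = 0.141 * 8.3666 = 1.18

1.18 m


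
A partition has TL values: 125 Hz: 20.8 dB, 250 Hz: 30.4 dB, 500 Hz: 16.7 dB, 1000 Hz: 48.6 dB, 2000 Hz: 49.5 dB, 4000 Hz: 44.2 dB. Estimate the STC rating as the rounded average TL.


Given TL values at each frequency:
  125 Hz: 20.8 dB
  250 Hz: 30.4 dB
  500 Hz: 16.7 dB
  1000 Hz: 48.6 dB
  2000 Hz: 49.5 dB
  4000 Hz: 44.2 dB
Formula: STC ~ round(average of TL values)
Sum = 20.8 + 30.4 + 16.7 + 48.6 + 49.5 + 44.2 = 210.2
Average = 210.2 / 6 = 35.03
Rounded: 35

35


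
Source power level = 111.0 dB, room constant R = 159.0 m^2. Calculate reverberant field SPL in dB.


Given values:
  Lw = 111.0 dB, R = 159.0 m^2
Formula: SPL = Lw + 10 * log10(4 / R)
Compute 4 / R = 4 / 159.0 = 0.025157
Compute 10 * log10(0.025157) = -15.9934
SPL = 111.0 + (-15.9934) = 95.01

95.01 dB


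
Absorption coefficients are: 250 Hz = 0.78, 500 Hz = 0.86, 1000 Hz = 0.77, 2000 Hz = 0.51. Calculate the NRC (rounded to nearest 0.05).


Given values:
  a_250 = 0.78, a_500 = 0.86
  a_1000 = 0.77, a_2000 = 0.51
Formula: NRC = (a250 + a500 + a1000 + a2000) / 4
Sum = 0.78 + 0.86 + 0.77 + 0.51 = 2.92
NRC = 2.92 / 4 = 0.73
Rounded to nearest 0.05: 0.75

0.75


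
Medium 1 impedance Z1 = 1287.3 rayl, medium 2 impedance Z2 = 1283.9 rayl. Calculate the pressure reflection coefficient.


Given values:
  Z1 = 1287.3 rayl, Z2 = 1283.9 rayl
Formula: R = (Z2 - Z1) / (Z2 + Z1)
Numerator: Z2 - Z1 = 1283.9 - 1287.3 = -3.4
Denominator: Z2 + Z1 = 1283.9 + 1287.3 = 2571.2
R = -3.4 / 2571.2 = -0.0013

-0.0013


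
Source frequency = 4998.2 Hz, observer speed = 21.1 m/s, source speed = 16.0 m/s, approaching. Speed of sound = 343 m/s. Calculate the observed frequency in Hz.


Given values:
  f_s = 4998.2 Hz, v_o = 21.1 m/s, v_s = 16.0 m/s
  Direction: approaching
Formula: f_o = f_s * (c + v_o) / (c - v_s)
Numerator: c + v_o = 343 + 21.1 = 364.1
Denominator: c - v_s = 343 - 16.0 = 327.0
f_o = 4998.2 * 364.1 / 327.0 = 5565.27

5565.27 Hz


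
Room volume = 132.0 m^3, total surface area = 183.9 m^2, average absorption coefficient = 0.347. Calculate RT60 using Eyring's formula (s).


Given values:
  V = 132.0 m^3, S = 183.9 m^2, alpha = 0.347
Formula: RT60 = 0.161 * V / (-S * ln(1 - alpha))
Compute ln(1 - 0.347) = ln(0.653) = -0.426178
Denominator: -183.9 * -0.426178 = 78.3741
Numerator: 0.161 * 132.0 = 21.252
RT60 = 21.252 / 78.3741 = 0.271

0.271 s


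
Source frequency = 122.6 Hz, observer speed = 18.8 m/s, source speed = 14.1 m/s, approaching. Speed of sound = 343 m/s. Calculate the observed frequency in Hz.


Given values:
  f_s = 122.6 Hz, v_o = 18.8 m/s, v_s = 14.1 m/s
  Direction: approaching
Formula: f_o = f_s * (c + v_o) / (c - v_s)
Numerator: c + v_o = 343 + 18.8 = 361.8
Denominator: c - v_s = 343 - 14.1 = 328.9
f_o = 122.6 * 361.8 / 328.9 = 134.86

134.86 Hz


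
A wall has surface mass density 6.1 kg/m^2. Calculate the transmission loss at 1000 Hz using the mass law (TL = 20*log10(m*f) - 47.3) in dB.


Given values:
  m = 6.1 kg/m^2, f = 1000 Hz
Formula: TL = 20 * log10(m * f) - 47.3
Compute m * f = 6.1 * 1000 = 6100.0
Compute log10(6100.0) = 3.78533
Compute 20 * 3.78533 = 75.7066
TL = 75.7066 - 47.3 = 28.41

28.41 dB


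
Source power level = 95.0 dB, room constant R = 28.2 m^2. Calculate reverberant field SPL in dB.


Given values:
  Lw = 95.0 dB, R = 28.2 m^2
Formula: SPL = Lw + 10 * log10(4 / R)
Compute 4 / R = 4 / 28.2 = 0.141844
Compute 10 * log10(0.141844) = -8.4819
SPL = 95.0 + (-8.4819) = 86.52

86.52 dB


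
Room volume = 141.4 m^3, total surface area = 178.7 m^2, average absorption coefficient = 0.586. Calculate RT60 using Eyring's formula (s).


Given values:
  V = 141.4 m^3, S = 178.7 m^2, alpha = 0.586
Formula: RT60 = 0.161 * V / (-S * ln(1 - alpha))
Compute ln(1 - 0.586) = ln(0.414) = -0.881889
Denominator: -178.7 * -0.881889 = 157.5936
Numerator: 0.161 * 141.4 = 22.7654
RT60 = 22.7654 / 157.5936 = 0.144

0.144 s


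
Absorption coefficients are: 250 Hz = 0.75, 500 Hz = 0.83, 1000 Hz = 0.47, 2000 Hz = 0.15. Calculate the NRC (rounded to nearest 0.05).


Given values:
  a_250 = 0.75, a_500 = 0.83
  a_1000 = 0.47, a_2000 = 0.15
Formula: NRC = (a250 + a500 + a1000 + a2000) / 4
Sum = 0.75 + 0.83 + 0.47 + 0.15 = 2.2
NRC = 2.2 / 4 = 0.55
Rounded to nearest 0.05: 0.55

0.55


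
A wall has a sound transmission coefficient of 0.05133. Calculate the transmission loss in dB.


Given values:
  tau = 0.05133
Formula: TL = 10 * log10(1 / tau)
Compute 1 / tau = 1 / 0.05133 = 19.4818
Compute log10(19.4818) = 1.289629
TL = 10 * 1.289629 = 12.9

12.9 dB


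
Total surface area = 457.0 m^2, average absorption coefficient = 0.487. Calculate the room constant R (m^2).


Given values:
  S = 457.0 m^2, alpha = 0.487
Formula: R = S * alpha / (1 - alpha)
Numerator: 457.0 * 0.487 = 222.559
Denominator: 1 - 0.487 = 0.513
R = 222.559 / 0.513 = 433.84

433.84 m^2


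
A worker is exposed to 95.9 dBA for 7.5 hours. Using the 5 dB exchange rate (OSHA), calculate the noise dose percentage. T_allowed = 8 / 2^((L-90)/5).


Given values:
  L = 95.9 dBA, T = 7.5 hours
Formula: T_allowed = 8 / 2^((L - 90) / 5)
Compute exponent: (95.9 - 90) / 5 = 1.18
Compute 2^(1.18) = 2.265768
T_allowed = 8 / 2.265768 = 3.530812 hours
Dose = (T / T_allowed) * 100
Dose = (7.5 / 3.530812) * 100 = 212.42

212.42 %


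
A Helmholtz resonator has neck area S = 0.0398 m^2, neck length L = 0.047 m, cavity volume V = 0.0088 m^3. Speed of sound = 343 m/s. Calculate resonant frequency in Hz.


Given values:
  S = 0.0398 m^2, L = 0.047 m, V = 0.0088 m^3, c = 343 m/s
Formula: f = (c / (2*pi)) * sqrt(S / (V * L))
Compute V * L = 0.0088 * 0.047 = 0.0004136
Compute S / (V * L) = 0.0398 / 0.0004136 = 96.2282
Compute sqrt(96.2282) = 9.809597
Compute c / (2*pi) = 343 / 6.283185 = 54.590148
f = 54.590148 * 9.809597 = 535.51

535.51 Hz


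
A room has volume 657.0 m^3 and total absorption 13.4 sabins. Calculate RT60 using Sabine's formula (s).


Given values:
  V = 657.0 m^3
  A = 13.4 sabins
Formula: RT60 = 0.161 * V / A
Numerator: 0.161 * 657.0 = 105.777
RT60 = 105.777 / 13.4 = 7.894

7.894 s


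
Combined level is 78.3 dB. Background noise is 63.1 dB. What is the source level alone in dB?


Given values:
  L_total = 78.3 dB, L_bg = 63.1 dB
Formula: L_source = 10 * log10(10^(L_total/10) - 10^(L_bg/10))
Convert to linear:
  10^(78.3/10) = 67608297.5392
  10^(63.1/10) = 2041737.9447
Difference: 67608297.5392 - 2041737.9447 = 65566559.5945
L_source = 10 * log10(65566559.5945) = 78.17

78.17 dB


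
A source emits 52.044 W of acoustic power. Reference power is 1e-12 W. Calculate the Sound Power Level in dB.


Given values:
  W = 52.044 W
  W_ref = 1e-12 W
Formula: SWL = 10 * log10(W / W_ref)
Compute ratio: W / W_ref = 52044000000000
Compute log10: log10(52044000000000) = 13.716371
Multiply: SWL = 10 * 13.716371 = 137.16

137.16 dB


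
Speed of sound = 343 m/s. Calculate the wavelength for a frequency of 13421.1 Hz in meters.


Given values:
  c = 343 m/s, f = 13421.1 Hz
Formula: lambda = c / f
lambda = 343 / 13421.1
lambda = 0.0256

0.0256 m


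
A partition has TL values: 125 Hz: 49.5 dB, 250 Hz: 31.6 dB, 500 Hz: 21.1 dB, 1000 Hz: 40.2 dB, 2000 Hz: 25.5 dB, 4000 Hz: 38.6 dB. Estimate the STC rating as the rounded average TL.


Given TL values at each frequency:
  125 Hz: 49.5 dB
  250 Hz: 31.6 dB
  500 Hz: 21.1 dB
  1000 Hz: 40.2 dB
  2000 Hz: 25.5 dB
  4000 Hz: 38.6 dB
Formula: STC ~ round(average of TL values)
Sum = 49.5 + 31.6 + 21.1 + 40.2 + 25.5 + 38.6 = 206.5
Average = 206.5 / 6 = 34.42
Rounded: 34

34


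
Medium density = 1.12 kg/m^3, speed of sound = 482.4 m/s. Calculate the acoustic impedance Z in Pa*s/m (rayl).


Given values:
  rho = 1.12 kg/m^3
  c = 482.4 m/s
Formula: Z = rho * c
Z = 1.12 * 482.4
Z = 540.29

540.29 rayl


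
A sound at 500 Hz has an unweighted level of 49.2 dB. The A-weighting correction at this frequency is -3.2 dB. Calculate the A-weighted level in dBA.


Given values:
  SPL = 49.2 dB
  A-weighting at 500 Hz = -3.2 dB
Formula: L_A = SPL + A_weight
L_A = 49.2 + (-3.2)
L_A = 46.0

46.0 dBA


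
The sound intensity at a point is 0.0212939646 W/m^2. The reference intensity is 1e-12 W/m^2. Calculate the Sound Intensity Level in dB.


Given values:
  I = 0.0212939646 W/m^2
  I_ref = 1e-12 W/m^2
Formula: SIL = 10 * log10(I / I_ref)
Compute ratio: I / I_ref = 21293964600
Compute log10: log10(21293964600) = 10.328257
Multiply: SIL = 10 * 10.328257 = 103.28

103.28 dB


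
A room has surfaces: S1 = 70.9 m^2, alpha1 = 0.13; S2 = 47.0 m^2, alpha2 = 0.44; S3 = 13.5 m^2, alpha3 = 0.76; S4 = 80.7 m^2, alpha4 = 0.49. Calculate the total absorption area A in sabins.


Given surfaces:
  Surface 1: 70.9 * 0.13 = 9.217
  Surface 2: 47.0 * 0.44 = 20.68
  Surface 3: 13.5 * 0.76 = 10.26
  Surface 4: 80.7 * 0.49 = 39.543
Formula: A = sum(Si * alpha_i)
A = 9.217 + 20.68 + 10.26 + 39.543
A = 79.7

79.7 sabins


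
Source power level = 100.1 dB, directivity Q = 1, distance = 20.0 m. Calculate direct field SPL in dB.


Given values:
  Lw = 100.1 dB, Q = 1, r = 20.0 m
Formula: SPL = Lw + 10 * log10(Q / (4 * pi * r^2))
Compute 4 * pi * r^2 = 4 * pi * 20.0^2 = 5026.5482
Compute Q / denom = 1 / 5026.5482 = 0.00019894
Compute 10 * log10(0.00019894) = -37.0128
SPL = 100.1 + (-37.0128) = 63.09

63.09 dB


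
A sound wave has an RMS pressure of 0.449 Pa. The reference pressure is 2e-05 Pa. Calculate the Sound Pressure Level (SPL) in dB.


Given values:
  p = 0.449 Pa
  p_ref = 2e-05 Pa
Formula: SPL = 20 * log10(p / p_ref)
Compute ratio: p / p_ref = 0.449 / 2e-05 = 22450
Compute log10: log10(22450) = 4.351216
Multiply: SPL = 20 * 4.351216 = 87.02

87.02 dB


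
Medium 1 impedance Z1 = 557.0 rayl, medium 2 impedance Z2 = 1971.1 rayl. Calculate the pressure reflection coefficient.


Given values:
  Z1 = 557.0 rayl, Z2 = 1971.1 rayl
Formula: R = (Z2 - Z1) / (Z2 + Z1)
Numerator: Z2 - Z1 = 1971.1 - 557.0 = 1414.1
Denominator: Z2 + Z1 = 1971.1 + 557.0 = 2528.1
R = 1414.1 / 2528.1 = 0.5594

0.5594


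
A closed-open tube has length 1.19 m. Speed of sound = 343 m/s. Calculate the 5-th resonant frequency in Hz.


Given values:
  Tube type: closed-open, L = 1.19 m, c = 343 m/s, n = 5
Formula: f_n = (2n - 1) * c / (4 * L)
Compute 2n - 1 = 2*5 - 1 = 9
Compute 4 * L = 4 * 1.19 = 4.76
f = 9 * 343 / 4.76
f = 648.53

648.53 Hz


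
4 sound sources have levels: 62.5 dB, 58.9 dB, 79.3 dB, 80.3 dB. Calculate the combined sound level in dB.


Formula: L_total = 10 * log10( sum(10^(Li/10)) )
  Source 1: 10^(62.5/10) = 1778279.41
  Source 2: 10^(58.9/10) = 776247.1166
  Source 3: 10^(79.3/10) = 85113803.8202
  Source 4: 10^(80.3/10) = 107151930.5238
Sum of linear values = 194820260.8706
L_total = 10 * log10(194820260.8706) = 82.9

82.9 dB


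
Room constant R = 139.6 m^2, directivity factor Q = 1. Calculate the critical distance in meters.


Given values:
  R = 139.6 m^2, Q = 1
Formula: d_c = 0.141 * sqrt(Q * R)
Compute Q * R = 1 * 139.6 = 139.6
Compute sqrt(139.6) = 11.8152
d_c = 0.141 * 11.8152 = 1.666

1.666 m


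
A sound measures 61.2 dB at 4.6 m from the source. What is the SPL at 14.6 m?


Given values:
  SPL1 = 61.2 dB, r1 = 4.6 m, r2 = 14.6 m
Formula: SPL2 = SPL1 - 20 * log10(r2 / r1)
Compute ratio: r2 / r1 = 14.6 / 4.6 = 3.1739
Compute log10: log10(3.1739) = 0.501593
Compute drop: 20 * 0.501593 = 10.0319
SPL2 = 61.2 - 10.0319 = 51.17

51.17 dB


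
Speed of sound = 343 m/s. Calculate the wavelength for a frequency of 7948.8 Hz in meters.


Given values:
  c = 343 m/s, f = 7948.8 Hz
Formula: lambda = c / f
lambda = 343 / 7948.8
lambda = 0.0432

0.0432 m


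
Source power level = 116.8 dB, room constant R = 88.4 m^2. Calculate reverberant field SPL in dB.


Given values:
  Lw = 116.8 dB, R = 88.4 m^2
Formula: SPL = Lw + 10 * log10(4 / R)
Compute 4 / R = 4 / 88.4 = 0.045249
Compute 10 * log10(0.045249) = -13.4439
SPL = 116.8 + (-13.4439) = 103.36

103.36 dB


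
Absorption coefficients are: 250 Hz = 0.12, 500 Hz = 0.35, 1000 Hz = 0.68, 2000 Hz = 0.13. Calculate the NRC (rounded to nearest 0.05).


Given values:
  a_250 = 0.12, a_500 = 0.35
  a_1000 = 0.68, a_2000 = 0.13
Formula: NRC = (a250 + a500 + a1000 + a2000) / 4
Sum = 0.12 + 0.35 + 0.68 + 0.13 = 1.28
NRC = 1.28 / 4 = 0.32
Rounded to nearest 0.05: 0.3

0.3


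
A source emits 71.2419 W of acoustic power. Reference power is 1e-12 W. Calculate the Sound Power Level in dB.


Given values:
  W = 71.2419 W
  W_ref = 1e-12 W
Formula: SWL = 10 * log10(W / W_ref)
Compute ratio: W / W_ref = 71241900000000
Compute log10: log10(71241900000000) = 13.852735
Multiply: SWL = 10 * 13.852735 = 138.53

138.53 dB


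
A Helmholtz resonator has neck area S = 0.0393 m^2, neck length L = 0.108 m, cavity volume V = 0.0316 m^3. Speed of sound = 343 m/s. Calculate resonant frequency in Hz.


Given values:
  S = 0.0393 m^2, L = 0.108 m, V = 0.0316 m^3, c = 343 m/s
Formula: f = (c / (2*pi)) * sqrt(S / (V * L))
Compute V * L = 0.0316 * 0.108 = 0.0034128
Compute S / (V * L) = 0.0393 / 0.0034128 = 11.5155
Compute sqrt(11.5155) = 3.39345
Compute c / (2*pi) = 343 / 6.283185 = 54.590148
f = 54.590148 * 3.39345 = 185.25

185.25 Hz


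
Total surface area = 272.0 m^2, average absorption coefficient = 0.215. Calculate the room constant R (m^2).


Given values:
  S = 272.0 m^2, alpha = 0.215
Formula: R = S * alpha / (1 - alpha)
Numerator: 272.0 * 0.215 = 58.48
Denominator: 1 - 0.215 = 0.785
R = 58.48 / 0.785 = 74.5

74.5 m^2


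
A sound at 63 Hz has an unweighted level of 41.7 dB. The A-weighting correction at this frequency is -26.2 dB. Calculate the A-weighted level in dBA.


Given values:
  SPL = 41.7 dB
  A-weighting at 63 Hz = -26.2 dB
Formula: L_A = SPL + A_weight
L_A = 41.7 + (-26.2)
L_A = 15.5

15.5 dBA


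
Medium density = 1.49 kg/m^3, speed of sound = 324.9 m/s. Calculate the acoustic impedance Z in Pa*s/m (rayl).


Given values:
  rho = 1.49 kg/m^3
  c = 324.9 m/s
Formula: Z = rho * c
Z = 1.49 * 324.9
Z = 484.1

484.1 rayl


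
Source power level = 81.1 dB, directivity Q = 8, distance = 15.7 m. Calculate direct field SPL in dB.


Given values:
  Lw = 81.1 dB, Q = 8, r = 15.7 m
Formula: SPL = Lw + 10 * log10(Q / (4 * pi * r^2))
Compute 4 * pi * r^2 = 4 * pi * 15.7^2 = 3097.4847
Compute Q / denom = 8 / 3097.4847 = 0.00258274
Compute 10 * log10(0.00258274) = -25.8792
SPL = 81.1 + (-25.8792) = 55.22

55.22 dB


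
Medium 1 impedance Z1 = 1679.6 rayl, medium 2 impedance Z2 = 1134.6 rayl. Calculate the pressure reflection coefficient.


Given values:
  Z1 = 1679.6 rayl, Z2 = 1134.6 rayl
Formula: R = (Z2 - Z1) / (Z2 + Z1)
Numerator: Z2 - Z1 = 1134.6 - 1679.6 = -545.0
Denominator: Z2 + Z1 = 1134.6 + 1679.6 = 2814.2
R = -545.0 / 2814.2 = -0.1937

-0.1937


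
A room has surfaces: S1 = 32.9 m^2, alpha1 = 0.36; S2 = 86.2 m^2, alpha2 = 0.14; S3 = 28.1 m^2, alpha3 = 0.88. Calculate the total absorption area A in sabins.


Given surfaces:
  Surface 1: 32.9 * 0.36 = 11.844
  Surface 2: 86.2 * 0.14 = 12.068
  Surface 3: 28.1 * 0.88 = 24.728
Formula: A = sum(Si * alpha_i)
A = 11.844 + 12.068 + 24.728
A = 48.64

48.64 sabins


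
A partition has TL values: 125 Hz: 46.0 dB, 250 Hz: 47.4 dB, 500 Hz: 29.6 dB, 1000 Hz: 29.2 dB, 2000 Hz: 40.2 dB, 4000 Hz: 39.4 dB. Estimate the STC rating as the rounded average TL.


Given TL values at each frequency:
  125 Hz: 46.0 dB
  250 Hz: 47.4 dB
  500 Hz: 29.6 dB
  1000 Hz: 29.2 dB
  2000 Hz: 40.2 dB
  4000 Hz: 39.4 dB
Formula: STC ~ round(average of TL values)
Sum = 46.0 + 47.4 + 29.6 + 29.2 + 40.2 + 39.4 = 231.8
Average = 231.8 / 6 = 38.63
Rounded: 39

39


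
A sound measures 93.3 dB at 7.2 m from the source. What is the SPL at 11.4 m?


Given values:
  SPL1 = 93.3 dB, r1 = 7.2 m, r2 = 11.4 m
Formula: SPL2 = SPL1 - 20 * log10(r2 / r1)
Compute ratio: r2 / r1 = 11.4 / 7.2 = 1.5833
Compute log10: log10(1.5833) = 0.199563
Compute drop: 20 * 0.199563 = 3.9913
SPL2 = 93.3 - 3.9913 = 89.31

89.31 dB
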